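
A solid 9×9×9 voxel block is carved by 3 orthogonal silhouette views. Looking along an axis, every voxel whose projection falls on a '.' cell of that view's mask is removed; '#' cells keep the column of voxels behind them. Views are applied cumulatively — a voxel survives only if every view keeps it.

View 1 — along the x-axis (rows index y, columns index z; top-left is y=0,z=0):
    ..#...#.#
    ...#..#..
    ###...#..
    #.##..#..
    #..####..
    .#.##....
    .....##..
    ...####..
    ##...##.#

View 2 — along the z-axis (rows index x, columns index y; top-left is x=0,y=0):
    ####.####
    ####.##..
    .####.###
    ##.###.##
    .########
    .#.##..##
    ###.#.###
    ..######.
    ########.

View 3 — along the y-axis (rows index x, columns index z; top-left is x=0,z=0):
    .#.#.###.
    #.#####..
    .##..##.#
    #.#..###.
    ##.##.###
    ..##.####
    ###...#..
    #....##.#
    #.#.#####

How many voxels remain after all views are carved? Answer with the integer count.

full grid |V| = 729
V1 x: intersect with YZ mask (32 set) -- 288 left
V2 z: intersect with XY mask (62 set) -- 220 left
V3 y: intersect with XZ mask (49 set) -- 144 left

|visual hull| = 144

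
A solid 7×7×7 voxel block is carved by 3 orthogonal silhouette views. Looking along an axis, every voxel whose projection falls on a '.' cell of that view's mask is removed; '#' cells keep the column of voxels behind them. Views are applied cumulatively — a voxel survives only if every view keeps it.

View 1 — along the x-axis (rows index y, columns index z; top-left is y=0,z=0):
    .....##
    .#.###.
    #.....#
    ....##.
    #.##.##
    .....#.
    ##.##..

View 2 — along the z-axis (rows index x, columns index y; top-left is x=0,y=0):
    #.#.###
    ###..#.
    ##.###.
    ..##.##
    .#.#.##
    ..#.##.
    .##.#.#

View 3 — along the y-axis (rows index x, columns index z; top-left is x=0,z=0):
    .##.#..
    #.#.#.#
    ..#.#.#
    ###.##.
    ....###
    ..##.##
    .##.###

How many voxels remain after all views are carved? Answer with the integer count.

voxel count = 40

start: 7×7×7 = 343 voxels
V1 x: intersect with YZ mask (20 set) -- 140 left
V2 z: intersect with XY mask (29 set) -- 80 left
V3 y: intersect with XZ mask (27 set) -- 40 left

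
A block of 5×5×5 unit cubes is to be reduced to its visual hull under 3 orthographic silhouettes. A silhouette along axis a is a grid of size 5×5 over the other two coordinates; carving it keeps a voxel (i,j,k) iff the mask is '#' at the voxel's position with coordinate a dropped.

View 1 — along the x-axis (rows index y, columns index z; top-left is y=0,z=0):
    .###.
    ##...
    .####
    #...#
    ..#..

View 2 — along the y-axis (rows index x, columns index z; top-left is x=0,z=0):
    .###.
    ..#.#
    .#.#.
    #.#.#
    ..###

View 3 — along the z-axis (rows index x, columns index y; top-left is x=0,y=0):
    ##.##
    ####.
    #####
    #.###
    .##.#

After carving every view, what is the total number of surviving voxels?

remaining voxels: 24

before carving: 125 voxels (5×5×5)
after view 1 [x-axis, 12 of 25 cells solid] → remaining = 60
after view 2 [y-axis, 13 of 25 cells solid] → remaining = 32
after view 3 [z-axis, 20 of 25 cells solid] → remaining = 24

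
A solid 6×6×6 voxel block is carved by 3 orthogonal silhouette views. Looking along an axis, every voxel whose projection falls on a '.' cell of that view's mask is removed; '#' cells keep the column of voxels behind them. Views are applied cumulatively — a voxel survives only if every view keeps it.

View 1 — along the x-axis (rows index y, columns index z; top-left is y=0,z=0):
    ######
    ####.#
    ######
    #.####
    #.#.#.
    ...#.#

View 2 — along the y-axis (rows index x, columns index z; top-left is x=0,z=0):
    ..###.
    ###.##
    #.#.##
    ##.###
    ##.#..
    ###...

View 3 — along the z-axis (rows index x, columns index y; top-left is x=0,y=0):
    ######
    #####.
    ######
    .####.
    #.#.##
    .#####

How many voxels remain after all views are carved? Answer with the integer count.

start: 6×6×6 = 216 voxels
V1 x: intersect with YZ mask (27 set) -- 162 left
V2 y: intersect with XZ mask (23 set) -- 103 left
V3 z: intersect with XY mask (30 set) -- 87 left

87 voxels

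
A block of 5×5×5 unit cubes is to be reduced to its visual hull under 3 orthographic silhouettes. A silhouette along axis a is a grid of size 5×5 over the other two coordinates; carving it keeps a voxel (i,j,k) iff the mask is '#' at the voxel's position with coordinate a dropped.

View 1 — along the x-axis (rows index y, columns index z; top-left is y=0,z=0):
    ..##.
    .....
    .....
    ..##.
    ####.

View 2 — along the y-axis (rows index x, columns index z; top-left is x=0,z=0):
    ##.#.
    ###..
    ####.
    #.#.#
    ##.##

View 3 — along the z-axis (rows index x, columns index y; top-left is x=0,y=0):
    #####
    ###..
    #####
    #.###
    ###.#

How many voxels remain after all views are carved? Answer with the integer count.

22 voxels

before carving: 125 voxels (5×5×5)
carve view 1 (along x, YZ-mask fill 8/25): 40 voxels remain
carve view 2 (along y, XZ-mask fill 17/25): 27 voxels remain
carve view 3 (along z, XY-mask fill 21/25): 22 voxels remain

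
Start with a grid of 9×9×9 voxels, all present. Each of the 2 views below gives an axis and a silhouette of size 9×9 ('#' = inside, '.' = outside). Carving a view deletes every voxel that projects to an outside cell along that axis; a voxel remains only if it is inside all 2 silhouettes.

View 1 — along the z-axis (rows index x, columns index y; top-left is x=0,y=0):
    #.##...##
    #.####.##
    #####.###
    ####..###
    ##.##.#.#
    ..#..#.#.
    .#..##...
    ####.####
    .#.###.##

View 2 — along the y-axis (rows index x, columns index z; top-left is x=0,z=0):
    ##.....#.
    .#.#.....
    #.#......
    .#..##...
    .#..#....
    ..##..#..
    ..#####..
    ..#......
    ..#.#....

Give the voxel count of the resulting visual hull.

full grid |V| = 729
V1 z: intersect with XY mask (53 set) -- 477 left
V2 y: intersect with XZ mask (23 set) -- 122 left

remaining voxels: 122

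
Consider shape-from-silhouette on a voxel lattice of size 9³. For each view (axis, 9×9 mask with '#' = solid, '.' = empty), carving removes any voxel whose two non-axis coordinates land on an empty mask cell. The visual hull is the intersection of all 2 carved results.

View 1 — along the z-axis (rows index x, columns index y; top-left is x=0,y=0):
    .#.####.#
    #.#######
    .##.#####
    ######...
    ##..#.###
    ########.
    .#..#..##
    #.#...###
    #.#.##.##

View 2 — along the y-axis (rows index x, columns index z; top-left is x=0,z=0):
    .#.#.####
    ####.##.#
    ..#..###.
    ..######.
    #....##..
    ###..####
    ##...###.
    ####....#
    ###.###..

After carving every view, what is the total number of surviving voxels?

voxel count = 311

before carving: 729 voxels (9×9×9)
[1] z-view keeps 56 columns → grid now 504
[2] y-view keeps 49 columns → grid now 311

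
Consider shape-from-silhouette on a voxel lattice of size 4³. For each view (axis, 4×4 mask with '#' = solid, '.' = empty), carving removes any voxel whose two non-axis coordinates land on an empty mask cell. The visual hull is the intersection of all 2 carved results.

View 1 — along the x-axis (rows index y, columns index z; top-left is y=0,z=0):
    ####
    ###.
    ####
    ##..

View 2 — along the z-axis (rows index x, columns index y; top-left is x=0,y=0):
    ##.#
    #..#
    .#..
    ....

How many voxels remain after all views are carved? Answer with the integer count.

voxel count = 18

before carving: 64 voxels (4×4×4)
[1] x-view keeps 13 columns → grid now 52
[2] z-view keeps 6 columns → grid now 18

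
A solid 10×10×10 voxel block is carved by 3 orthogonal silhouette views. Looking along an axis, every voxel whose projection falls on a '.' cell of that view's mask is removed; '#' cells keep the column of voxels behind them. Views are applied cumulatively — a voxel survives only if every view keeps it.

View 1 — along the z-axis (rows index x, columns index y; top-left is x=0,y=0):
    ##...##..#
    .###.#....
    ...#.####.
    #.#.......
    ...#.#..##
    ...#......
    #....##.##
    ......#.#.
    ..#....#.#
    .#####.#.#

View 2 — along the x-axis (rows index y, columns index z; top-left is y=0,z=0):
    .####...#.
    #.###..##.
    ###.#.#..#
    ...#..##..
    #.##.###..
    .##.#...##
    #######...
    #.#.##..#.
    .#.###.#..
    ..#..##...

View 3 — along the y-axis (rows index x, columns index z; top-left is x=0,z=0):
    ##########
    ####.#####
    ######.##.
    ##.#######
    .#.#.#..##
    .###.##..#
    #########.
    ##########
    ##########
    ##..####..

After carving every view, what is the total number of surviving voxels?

initial block: 10^3 = 1000
step 1: project along z, AND mask (38/100) → |grid| = 380
step 2: project along x, AND mask (51/100) → |grid| = 186
step 3: project along y, AND mask (82/100) → |grid| = 154

voxel count = 154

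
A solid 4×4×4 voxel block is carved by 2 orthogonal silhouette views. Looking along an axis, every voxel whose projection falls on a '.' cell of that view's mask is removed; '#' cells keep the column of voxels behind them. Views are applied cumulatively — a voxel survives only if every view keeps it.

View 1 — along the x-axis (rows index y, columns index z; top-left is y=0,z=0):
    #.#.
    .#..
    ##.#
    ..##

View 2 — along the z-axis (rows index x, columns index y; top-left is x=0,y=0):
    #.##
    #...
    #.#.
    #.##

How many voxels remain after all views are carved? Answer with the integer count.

21 voxels

full grid |V| = 64
[1] x-view keeps 8 columns → grid now 32
[2] z-view keeps 9 columns → grid now 21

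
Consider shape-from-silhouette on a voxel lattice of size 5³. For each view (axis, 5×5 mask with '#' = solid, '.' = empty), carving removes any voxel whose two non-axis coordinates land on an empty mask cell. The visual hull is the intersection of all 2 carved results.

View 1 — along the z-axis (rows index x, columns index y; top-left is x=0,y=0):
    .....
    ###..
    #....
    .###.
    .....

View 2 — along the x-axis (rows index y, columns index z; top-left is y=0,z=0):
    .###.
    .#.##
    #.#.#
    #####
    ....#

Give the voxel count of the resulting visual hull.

full grid |V| = 125
V1 z: intersect with XY mask (7 set) -- 35 left
V2 x: intersect with YZ mask (15 set) -- 23 left

remaining voxels: 23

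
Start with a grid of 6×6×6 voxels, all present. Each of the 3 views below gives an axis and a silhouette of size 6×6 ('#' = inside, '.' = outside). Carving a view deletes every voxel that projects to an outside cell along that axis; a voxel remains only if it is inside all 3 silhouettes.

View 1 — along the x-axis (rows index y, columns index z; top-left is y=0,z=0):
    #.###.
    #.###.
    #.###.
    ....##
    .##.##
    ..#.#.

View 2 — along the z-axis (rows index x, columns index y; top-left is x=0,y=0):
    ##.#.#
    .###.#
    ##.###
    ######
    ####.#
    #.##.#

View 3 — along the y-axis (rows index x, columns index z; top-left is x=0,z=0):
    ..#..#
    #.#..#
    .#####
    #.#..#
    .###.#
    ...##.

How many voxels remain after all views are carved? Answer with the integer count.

start: 6×6×6 = 216 voxels
carve view 1 (along x, YZ-mask fill 20/36): 120 voxels remain
carve view 2 (along z, XY-mask fill 28/36): 88 voxels remain
carve view 3 (along y, XZ-mask fill 19/36): 48 voxels remain

48 voxels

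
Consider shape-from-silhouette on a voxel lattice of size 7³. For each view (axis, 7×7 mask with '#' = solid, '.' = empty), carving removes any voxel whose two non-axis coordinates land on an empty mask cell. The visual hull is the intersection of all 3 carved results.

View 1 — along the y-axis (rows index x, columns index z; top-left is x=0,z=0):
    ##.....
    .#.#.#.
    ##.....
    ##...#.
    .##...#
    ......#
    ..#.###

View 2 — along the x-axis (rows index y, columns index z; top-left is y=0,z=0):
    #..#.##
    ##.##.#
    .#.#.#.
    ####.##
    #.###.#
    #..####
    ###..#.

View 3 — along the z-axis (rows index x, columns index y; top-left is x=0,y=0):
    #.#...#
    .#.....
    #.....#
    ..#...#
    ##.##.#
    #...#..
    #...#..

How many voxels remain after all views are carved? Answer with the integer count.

before carving: 343 voxels (7×7×7)
carve view 1 (along y, XZ-mask fill 18/49): 126 voxels remain
carve view 2 (along x, YZ-mask fill 32/49): 83 voxels remain
carve view 3 (along z, XY-mask fill 17/49): 31 voxels remain

31 voxels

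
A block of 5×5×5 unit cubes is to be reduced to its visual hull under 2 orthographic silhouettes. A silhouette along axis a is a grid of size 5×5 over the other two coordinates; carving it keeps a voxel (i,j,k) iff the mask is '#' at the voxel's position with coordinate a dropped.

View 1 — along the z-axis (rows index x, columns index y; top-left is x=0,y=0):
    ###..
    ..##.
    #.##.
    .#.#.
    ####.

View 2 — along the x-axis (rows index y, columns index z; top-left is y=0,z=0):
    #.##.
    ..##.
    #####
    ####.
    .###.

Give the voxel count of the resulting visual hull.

full grid |V| = 125
after view 1 [z-axis, 14 of 25 cells solid] → remaining = 70
after view 2 [x-axis, 17 of 25 cells solid] → remaining = 51

51 voxels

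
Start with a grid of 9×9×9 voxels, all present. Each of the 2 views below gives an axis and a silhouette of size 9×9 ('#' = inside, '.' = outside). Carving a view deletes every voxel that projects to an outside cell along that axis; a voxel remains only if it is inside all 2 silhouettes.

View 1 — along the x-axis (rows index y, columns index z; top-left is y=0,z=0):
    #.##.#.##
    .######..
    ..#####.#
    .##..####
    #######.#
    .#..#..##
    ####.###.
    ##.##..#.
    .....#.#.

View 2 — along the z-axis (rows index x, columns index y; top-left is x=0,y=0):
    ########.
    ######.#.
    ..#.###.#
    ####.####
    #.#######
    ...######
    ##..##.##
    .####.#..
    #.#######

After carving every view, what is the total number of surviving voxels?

voxel count = 342

start: 9×9×9 = 729 voxels
after view 1 [x-axis, 50 of 81 cells solid] → remaining = 450
after view 2 [z-axis, 61 of 81 cells solid] → remaining = 342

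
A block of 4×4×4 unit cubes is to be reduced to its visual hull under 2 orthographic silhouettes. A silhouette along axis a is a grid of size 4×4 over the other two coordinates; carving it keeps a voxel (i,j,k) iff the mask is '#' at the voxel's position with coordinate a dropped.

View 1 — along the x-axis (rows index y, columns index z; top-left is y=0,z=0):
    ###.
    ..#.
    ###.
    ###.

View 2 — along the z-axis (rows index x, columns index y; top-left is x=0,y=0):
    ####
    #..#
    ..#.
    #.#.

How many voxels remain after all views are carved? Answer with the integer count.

full grid |V| = 64
  1. axis=0 (YZ plane), |mask|=10  ⇒  voxels=40
  2. axis=2 (XY plane), |mask|=9  ⇒  voxels=25

|visual hull| = 25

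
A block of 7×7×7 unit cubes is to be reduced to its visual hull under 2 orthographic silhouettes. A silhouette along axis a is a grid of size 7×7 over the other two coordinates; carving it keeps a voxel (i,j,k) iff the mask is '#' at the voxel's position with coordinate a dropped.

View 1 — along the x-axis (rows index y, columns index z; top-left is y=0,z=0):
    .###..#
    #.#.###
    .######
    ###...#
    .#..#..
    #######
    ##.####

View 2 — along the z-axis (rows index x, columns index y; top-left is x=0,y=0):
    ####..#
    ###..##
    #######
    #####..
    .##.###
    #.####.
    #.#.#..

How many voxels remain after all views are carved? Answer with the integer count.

full grid |V| = 343
[1] x-view keeps 34 columns → grid now 238
[2] z-view keeps 35 columns → grid now 169

voxel count = 169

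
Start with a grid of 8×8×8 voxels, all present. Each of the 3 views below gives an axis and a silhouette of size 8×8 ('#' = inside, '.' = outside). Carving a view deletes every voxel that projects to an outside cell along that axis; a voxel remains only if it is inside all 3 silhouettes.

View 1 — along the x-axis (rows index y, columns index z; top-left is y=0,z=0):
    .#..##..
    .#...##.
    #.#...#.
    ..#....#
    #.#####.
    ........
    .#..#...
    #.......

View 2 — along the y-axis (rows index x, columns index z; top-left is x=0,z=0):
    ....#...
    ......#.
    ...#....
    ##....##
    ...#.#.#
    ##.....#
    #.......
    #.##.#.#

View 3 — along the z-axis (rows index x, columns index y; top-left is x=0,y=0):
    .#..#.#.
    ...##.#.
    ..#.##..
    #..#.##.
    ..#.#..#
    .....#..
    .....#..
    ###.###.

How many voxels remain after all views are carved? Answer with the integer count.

remaining voxels: 17

initial block: 8^3 = 512
[1] x-view keeps 20 columns → grid now 160
[2] y-view keeps 19 columns → grid now 43
[3] z-view keeps 24 columns → grid now 17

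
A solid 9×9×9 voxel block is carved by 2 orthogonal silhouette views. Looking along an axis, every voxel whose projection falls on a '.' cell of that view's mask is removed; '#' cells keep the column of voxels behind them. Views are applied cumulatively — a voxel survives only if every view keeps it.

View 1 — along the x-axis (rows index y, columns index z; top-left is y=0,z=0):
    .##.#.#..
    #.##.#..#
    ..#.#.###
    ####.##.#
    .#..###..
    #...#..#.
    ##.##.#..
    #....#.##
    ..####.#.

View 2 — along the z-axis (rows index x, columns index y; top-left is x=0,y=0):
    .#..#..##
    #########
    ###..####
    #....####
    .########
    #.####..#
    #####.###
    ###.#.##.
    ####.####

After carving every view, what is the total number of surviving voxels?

282 voxels

full grid |V| = 729
carve view 1 (along x, YZ-mask fill 42/81): 378 voxels remain
carve view 2 (along z, XY-mask fill 61/81): 282 voxels remain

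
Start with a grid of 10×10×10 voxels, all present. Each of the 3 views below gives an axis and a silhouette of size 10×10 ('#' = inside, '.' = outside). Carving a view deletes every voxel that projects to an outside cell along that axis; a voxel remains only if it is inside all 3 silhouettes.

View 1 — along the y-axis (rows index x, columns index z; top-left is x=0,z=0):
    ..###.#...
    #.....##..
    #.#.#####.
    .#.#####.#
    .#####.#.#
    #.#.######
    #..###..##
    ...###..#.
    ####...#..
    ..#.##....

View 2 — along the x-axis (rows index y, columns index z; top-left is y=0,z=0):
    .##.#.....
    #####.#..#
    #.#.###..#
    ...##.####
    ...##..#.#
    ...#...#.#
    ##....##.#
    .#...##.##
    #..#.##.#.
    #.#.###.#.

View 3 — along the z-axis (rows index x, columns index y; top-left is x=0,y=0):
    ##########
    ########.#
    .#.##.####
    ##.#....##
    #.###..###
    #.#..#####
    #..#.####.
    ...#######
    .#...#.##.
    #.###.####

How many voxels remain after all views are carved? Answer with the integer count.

182 voxels

start: 10×10×10 = 1000 voxels
  1. axis=1 (XZ plane), |mask|=54  ⇒  voxels=540
  2. axis=0 (YZ plane), |mask|=50  ⇒  voxels=270
  3. axis=2 (XY plane), |mask|=70  ⇒  voxels=182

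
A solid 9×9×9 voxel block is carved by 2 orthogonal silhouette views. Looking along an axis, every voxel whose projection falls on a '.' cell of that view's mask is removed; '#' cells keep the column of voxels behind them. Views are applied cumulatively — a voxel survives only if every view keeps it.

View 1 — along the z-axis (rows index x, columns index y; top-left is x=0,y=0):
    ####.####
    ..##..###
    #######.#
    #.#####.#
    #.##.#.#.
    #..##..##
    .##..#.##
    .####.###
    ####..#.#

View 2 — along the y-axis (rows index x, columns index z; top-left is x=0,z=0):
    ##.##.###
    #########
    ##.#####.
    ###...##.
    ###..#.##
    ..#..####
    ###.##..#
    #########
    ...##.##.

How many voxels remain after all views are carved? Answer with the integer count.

remaining voxels: 364

start: 9×9×9 = 729 voxels
carve view 1 (along z, XY-mask fill 56/81): 504 voxels remain
carve view 2 (along y, XZ-mask fill 58/81): 364 voxels remain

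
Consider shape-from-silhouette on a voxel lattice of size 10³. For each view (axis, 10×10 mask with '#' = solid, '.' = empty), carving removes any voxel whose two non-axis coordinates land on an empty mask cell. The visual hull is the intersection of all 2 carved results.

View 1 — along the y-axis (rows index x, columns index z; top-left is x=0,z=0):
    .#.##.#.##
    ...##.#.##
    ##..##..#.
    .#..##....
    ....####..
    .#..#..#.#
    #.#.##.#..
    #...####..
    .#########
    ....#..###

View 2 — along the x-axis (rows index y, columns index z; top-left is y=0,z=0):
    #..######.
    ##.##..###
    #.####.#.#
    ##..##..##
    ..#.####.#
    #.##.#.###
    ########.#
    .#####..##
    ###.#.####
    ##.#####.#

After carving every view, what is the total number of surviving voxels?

|visual hull| = 373

start: 10×10×10 = 1000 voxels
step 1: project along y, AND mask (50/100) → |grid| = 500
step 2: project along x, AND mask (72/100) → |grid| = 373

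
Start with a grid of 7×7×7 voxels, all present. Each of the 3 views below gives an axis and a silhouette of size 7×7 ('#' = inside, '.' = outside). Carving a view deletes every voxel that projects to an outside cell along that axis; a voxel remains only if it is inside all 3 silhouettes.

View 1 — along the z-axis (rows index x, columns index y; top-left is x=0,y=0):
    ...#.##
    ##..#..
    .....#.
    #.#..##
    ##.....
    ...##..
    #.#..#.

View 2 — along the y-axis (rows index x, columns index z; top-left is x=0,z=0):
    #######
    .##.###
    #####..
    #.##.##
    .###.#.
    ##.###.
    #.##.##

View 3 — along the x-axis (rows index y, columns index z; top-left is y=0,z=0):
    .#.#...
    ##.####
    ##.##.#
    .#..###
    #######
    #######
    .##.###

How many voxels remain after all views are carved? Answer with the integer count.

|visual hull| = 65

start: 7×7×7 = 343 voxels
step 1: project along z, AND mask (18/49) → |grid| = 126
step 2: project along y, AND mask (36/49) → |grid| = 94
step 3: project along x, AND mask (36/49) → |grid| = 65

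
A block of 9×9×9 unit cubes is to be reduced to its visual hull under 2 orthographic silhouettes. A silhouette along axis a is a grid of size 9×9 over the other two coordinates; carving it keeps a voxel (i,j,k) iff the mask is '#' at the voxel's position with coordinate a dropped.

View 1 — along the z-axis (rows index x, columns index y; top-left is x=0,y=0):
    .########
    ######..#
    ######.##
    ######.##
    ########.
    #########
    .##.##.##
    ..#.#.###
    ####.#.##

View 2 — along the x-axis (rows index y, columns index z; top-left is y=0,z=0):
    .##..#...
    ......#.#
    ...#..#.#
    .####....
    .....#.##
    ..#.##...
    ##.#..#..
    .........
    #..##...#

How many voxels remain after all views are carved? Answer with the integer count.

remaining voxels: 185

start: 9×9×9 = 729 voxels
after view 1 [z-axis, 66 of 81 cells solid] → remaining = 594
after view 2 [x-axis, 26 of 81 cells solid] → remaining = 185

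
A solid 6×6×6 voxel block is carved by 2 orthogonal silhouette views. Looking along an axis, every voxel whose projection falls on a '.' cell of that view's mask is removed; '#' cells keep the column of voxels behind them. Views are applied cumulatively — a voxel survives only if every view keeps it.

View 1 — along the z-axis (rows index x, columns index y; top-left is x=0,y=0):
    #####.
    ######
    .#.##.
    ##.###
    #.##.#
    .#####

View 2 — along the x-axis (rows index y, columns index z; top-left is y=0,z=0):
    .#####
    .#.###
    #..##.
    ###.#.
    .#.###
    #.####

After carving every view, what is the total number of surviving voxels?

voxel count = 116

start: 6×6×6 = 216 voxels
V1 z: intersect with XY mask (28 set) -- 168 left
V2 x: intersect with YZ mask (25 set) -- 116 left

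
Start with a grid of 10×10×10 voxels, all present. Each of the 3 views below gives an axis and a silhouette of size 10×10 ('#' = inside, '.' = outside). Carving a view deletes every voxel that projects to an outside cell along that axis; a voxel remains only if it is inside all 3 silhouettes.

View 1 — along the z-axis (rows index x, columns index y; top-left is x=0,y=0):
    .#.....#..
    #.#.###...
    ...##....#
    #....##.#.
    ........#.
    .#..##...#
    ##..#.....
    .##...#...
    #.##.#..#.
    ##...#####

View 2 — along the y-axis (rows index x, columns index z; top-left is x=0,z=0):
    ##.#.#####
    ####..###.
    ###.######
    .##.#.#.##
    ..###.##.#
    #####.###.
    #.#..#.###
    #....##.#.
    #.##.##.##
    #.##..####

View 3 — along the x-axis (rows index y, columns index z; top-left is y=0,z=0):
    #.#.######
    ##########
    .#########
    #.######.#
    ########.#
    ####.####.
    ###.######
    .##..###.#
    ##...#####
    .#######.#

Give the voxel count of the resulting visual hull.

start: 10×10×10 = 1000 voxels
after view 1 [z-axis, 37 of 100 cells solid] → remaining = 370
after view 2 [y-axis, 68 of 100 cells solid] → remaining = 254
after view 3 [x-axis, 82 of 100 cells solid] → remaining = 211

|visual hull| = 211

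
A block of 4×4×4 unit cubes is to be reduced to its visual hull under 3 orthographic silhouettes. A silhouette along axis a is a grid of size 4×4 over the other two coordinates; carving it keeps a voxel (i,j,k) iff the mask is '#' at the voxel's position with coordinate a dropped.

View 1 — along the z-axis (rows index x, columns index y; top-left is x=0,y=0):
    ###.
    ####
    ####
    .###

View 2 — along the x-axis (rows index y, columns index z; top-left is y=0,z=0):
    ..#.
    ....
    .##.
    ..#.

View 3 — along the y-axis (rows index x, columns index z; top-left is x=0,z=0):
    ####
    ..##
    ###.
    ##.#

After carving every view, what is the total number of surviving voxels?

voxel count = 11

start: 4×4×4 = 64 voxels
[1] z-view keeps 14 columns → grid now 56
[2] x-view keeps 4 columns → grid now 14
[3] y-view keeps 12 columns → grid now 11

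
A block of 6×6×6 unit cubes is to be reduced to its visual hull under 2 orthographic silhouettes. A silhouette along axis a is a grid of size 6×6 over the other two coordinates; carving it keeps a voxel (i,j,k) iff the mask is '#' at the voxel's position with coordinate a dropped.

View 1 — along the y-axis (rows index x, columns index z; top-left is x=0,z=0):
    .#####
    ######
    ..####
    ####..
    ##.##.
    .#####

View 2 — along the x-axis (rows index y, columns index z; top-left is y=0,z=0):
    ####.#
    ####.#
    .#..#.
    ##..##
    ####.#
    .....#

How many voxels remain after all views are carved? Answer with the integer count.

voxel count = 100

start: 6×6×6 = 216 voxels
carve view 1 (along y, XZ-mask fill 28/36): 168 voxels remain
carve view 2 (along x, YZ-mask fill 22/36): 100 voxels remain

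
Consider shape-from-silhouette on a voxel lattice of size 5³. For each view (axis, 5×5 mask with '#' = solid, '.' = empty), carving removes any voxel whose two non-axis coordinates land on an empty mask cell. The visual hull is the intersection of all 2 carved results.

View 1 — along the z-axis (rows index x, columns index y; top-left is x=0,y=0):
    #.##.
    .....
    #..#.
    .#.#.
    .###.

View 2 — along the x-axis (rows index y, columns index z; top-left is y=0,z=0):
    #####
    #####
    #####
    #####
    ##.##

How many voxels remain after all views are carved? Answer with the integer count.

full grid |V| = 125
carve view 1 (along z, XY-mask fill 10/25): 50 voxels remain
carve view 2 (along x, YZ-mask fill 24/25): 50 voxels remain

voxel count = 50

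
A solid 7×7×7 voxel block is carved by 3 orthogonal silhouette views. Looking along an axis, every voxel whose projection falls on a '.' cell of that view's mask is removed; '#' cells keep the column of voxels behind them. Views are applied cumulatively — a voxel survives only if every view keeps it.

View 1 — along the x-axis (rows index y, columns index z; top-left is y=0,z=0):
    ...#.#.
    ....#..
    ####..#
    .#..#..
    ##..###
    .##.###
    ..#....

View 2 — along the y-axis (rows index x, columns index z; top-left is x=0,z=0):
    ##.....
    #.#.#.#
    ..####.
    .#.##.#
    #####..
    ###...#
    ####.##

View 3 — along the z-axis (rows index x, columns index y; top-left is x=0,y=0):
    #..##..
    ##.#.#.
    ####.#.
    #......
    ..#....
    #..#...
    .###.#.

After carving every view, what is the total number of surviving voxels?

remaining voxels: 33

start: 7×7×7 = 343 voxels
V1 x: intersect with YZ mask (21 set) -- 147 left
V2 y: intersect with XZ mask (29 set) -- 87 left
V3 z: intersect with XY mask (20 set) -- 33 left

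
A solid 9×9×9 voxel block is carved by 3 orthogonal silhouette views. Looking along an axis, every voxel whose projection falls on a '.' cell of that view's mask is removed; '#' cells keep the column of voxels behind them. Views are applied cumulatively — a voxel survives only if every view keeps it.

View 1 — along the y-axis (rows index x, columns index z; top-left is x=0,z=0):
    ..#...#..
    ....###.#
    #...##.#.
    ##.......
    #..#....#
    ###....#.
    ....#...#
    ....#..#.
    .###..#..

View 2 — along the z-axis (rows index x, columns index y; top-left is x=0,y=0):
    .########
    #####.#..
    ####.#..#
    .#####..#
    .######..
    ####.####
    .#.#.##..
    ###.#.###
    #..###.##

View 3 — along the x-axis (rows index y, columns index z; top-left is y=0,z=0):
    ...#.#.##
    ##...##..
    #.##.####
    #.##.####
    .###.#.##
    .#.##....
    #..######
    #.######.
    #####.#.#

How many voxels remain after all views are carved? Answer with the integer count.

|visual hull| = 107

start: 9×9×9 = 729 voxels
carve view 1 (along y, XZ-mask fill 27/81): 243 voxels remain
carve view 2 (along z, XY-mask fill 57/81): 172 voxels remain
carve view 3 (along x, YZ-mask fill 52/81): 107 voxels remain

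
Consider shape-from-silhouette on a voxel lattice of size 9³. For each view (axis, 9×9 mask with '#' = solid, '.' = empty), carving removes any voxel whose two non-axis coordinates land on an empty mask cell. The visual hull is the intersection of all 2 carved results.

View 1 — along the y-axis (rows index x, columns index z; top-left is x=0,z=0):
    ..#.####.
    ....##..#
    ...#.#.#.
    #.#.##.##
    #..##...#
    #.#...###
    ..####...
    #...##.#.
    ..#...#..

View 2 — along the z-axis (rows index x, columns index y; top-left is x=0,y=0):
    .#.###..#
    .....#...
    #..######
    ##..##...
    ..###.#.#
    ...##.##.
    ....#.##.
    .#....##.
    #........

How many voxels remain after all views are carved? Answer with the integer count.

full grid |V| = 729
[1] y-view keeps 36 columns → grid now 324
[2] z-view keeps 33 columns → grid now 139

|visual hull| = 139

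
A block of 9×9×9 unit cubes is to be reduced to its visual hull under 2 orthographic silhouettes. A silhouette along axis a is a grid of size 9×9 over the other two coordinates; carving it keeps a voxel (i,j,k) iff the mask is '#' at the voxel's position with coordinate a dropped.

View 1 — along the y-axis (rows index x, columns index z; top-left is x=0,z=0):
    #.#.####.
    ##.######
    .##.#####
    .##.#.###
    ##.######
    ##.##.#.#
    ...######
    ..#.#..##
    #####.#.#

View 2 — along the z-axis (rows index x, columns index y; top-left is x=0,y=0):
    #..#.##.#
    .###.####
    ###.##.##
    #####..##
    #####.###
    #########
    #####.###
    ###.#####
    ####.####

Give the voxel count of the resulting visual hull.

remaining voxels: 431

before carving: 729 voxels (9×9×9)
V1 y: intersect with XZ mask (58 set) -- 522 left
V2 z: intersect with XY mask (67 set) -- 431 left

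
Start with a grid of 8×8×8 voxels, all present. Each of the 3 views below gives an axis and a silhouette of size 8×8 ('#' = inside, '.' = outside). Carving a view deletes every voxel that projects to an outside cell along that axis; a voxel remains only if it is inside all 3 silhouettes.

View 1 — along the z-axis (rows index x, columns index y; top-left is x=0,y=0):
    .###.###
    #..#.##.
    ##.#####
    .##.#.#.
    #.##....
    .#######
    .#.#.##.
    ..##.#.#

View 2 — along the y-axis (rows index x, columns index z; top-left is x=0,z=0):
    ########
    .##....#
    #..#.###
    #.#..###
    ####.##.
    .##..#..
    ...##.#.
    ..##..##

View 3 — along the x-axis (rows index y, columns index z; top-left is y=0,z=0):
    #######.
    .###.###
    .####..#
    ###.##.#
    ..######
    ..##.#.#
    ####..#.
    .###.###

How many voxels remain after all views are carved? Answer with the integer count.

remaining voxels: 127

before carving: 512 voxels (8×8×8)
step 1: project along z, AND mask (39/64) → |grid| = 312
step 2: project along y, AND mask (37/64) → |grid| = 182
step 3: project along x, AND mask (45/64) → |grid| = 127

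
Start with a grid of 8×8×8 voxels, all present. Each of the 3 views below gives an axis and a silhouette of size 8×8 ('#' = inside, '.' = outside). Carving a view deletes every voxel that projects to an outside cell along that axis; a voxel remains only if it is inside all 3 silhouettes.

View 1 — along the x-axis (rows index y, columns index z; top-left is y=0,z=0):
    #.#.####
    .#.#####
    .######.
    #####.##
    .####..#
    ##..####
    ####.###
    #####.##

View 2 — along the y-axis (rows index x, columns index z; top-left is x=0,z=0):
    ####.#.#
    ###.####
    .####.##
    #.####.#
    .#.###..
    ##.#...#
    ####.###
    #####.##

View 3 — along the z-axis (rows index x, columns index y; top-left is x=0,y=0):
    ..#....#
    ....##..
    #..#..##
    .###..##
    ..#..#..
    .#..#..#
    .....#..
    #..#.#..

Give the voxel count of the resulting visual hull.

before carving: 512 voxels (8×8×8)
carve view 1 (along x, YZ-mask fill 50/64): 400 voxels remain
carve view 2 (along y, XZ-mask fill 47/64): 294 voxels remain
carve view 3 (along z, XY-mask fill 22/64): 102 voxels remain

|visual hull| = 102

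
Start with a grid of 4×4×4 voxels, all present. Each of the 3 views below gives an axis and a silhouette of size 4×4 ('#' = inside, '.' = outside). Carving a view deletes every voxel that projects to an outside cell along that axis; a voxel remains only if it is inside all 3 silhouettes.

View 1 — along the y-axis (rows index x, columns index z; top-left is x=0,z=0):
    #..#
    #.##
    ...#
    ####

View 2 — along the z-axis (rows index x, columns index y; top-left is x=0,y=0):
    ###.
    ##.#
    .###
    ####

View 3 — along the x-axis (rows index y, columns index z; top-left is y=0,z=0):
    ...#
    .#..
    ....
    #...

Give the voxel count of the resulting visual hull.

6 voxels

full grid |V| = 64
after view 1 [y-axis, 10 of 16 cells solid] → remaining = 40
after view 2 [z-axis, 13 of 16 cells solid] → remaining = 34
after view 3 [x-axis, 3 of 16 cells solid] → remaining = 6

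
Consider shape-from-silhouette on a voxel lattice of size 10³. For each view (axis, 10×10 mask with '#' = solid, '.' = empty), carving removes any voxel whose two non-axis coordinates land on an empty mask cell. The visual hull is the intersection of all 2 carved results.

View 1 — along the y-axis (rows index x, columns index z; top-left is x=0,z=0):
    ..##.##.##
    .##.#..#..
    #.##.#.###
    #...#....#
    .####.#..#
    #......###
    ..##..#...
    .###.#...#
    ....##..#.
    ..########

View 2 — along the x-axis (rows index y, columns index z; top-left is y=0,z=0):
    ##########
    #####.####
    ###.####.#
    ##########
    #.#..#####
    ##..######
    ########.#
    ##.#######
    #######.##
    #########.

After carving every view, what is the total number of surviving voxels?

remaining voxels: 424

initial block: 10^3 = 1000
step 1: project along y, AND mask (49/100) → |grid| = 490
step 2: project along x, AND mask (88/100) → |grid| = 424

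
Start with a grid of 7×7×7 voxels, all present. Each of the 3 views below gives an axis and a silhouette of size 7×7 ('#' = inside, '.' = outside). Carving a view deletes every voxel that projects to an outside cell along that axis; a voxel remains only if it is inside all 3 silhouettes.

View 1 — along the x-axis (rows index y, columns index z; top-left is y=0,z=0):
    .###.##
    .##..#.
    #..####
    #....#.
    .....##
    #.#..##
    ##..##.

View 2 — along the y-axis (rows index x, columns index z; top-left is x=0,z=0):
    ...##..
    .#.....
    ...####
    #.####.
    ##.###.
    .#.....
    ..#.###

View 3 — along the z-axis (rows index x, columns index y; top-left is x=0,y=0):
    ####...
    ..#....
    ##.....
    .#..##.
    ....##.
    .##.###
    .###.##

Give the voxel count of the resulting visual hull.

start: 7×7×7 = 343 voxels
V1 x: intersect with YZ mask (25 set) -- 175 left
V2 y: intersect with XZ mask (22 set) -- 77 left
V3 z: intersect with XY mask (22 set) -- 29 left

|visual hull| = 29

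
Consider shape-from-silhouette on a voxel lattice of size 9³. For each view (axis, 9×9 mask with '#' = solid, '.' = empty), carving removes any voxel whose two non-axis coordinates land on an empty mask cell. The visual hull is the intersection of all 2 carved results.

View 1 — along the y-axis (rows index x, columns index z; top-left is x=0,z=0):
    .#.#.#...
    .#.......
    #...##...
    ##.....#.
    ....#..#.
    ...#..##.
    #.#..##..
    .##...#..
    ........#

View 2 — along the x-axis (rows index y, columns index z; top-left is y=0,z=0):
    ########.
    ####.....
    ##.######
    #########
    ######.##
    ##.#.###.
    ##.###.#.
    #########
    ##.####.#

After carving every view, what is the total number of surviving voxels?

initial block: 9^3 = 729
carve view 1 (along y, XZ-mask fill 23/81): 207 voxels remain
carve view 2 (along x, YZ-mask fill 65/81): 173 voxels remain

voxel count = 173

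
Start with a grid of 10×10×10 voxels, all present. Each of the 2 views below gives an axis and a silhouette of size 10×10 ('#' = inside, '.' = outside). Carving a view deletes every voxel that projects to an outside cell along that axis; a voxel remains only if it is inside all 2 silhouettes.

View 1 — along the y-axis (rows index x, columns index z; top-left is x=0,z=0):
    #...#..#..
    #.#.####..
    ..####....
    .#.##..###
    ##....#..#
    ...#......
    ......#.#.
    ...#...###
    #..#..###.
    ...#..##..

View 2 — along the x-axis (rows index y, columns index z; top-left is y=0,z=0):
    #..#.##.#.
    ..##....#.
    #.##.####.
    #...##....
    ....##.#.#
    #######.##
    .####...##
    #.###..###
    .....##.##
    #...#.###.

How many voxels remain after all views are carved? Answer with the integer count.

initial block: 10^3 = 1000
carve view 1 (along y, XZ-mask fill 38/100): 380 voxels remain
carve view 2 (along x, YZ-mask fill 53/100): 206 voxels remain

|visual hull| = 206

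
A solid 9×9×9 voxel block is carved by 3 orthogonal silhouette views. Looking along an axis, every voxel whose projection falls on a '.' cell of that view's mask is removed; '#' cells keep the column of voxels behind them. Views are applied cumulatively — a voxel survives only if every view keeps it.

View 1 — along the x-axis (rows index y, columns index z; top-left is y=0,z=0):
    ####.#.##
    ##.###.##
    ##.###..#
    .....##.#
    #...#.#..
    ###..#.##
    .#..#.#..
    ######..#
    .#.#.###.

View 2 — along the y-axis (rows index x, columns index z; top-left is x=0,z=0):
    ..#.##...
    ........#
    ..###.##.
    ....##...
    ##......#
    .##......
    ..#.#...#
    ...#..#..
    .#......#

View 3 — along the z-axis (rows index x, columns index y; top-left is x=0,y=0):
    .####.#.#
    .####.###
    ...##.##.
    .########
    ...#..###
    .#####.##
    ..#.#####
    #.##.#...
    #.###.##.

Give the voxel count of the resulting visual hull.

remaining voxels: 64

before carving: 729 voxels (9×9×9)
[1] x-view keeps 47 columns → grid now 423
[2] y-view keeps 23 columns → grid now 119
[3] z-view keeps 52 columns → grid now 64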